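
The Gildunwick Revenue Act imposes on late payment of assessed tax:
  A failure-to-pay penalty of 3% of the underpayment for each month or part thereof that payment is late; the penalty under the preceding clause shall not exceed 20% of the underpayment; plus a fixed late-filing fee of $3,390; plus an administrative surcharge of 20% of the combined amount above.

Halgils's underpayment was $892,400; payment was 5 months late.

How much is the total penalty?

Accrued rate: 3% × 5 = 15%, capped at 20% → 15%
Failure-to-pay penalty: 15% of $892,400 = $133,860
Penalty before surcharge: $133,860 + $3,390 = $137,250
Administrative surcharge: 20% of $137,250 = $27,450
Total penalty: $137,250 + $27,450 = $164,700

Penalty: $164,700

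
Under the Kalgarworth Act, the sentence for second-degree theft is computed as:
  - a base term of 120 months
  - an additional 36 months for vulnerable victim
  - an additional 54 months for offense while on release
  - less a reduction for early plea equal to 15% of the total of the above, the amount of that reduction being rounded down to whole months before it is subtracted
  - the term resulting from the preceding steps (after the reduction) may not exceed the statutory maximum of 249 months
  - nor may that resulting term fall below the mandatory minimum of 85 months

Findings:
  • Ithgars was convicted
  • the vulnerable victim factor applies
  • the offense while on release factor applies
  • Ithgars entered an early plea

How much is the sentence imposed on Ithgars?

179 months

Vulnerable victim enhancement: +36 months
Offense while on release enhancement: +54 months
Adjusted term: 120 months + 36 months + 54 months = 210 months
Early plea reduction: 15% of 210 months = 31 months (rounded down)
After reduction: 210 − 31 = 179 months
Cap at 249 months: 179 months is within the cap, no reduction.
Minimum 85 months: 179 months meets the minimum, no increase.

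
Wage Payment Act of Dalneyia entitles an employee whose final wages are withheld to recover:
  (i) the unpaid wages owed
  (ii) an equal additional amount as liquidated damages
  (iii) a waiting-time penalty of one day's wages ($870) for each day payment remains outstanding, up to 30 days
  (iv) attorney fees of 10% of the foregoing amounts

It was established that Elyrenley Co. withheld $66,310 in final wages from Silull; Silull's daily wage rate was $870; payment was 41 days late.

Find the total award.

$174,592

Liquidated damages (equal amount): $66,310
Penalty days: min(41, 30) = 30
Waiting-time penalty: 30 × $870 = $26,100
Subtotal: $66,310 + $66,310 + $26,100 = $158,720
Attorney fees: 10% of $158,720 = $15,872
Total award: $158,720 + $15,872 = $174,592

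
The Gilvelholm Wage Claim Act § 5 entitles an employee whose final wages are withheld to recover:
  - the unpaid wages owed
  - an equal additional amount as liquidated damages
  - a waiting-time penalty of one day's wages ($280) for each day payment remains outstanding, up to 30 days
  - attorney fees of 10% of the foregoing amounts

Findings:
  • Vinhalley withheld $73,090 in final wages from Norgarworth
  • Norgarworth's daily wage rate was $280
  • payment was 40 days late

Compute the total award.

$170,038

Liquidated damages (equal amount): $73,090
Penalty days: min(40, 30) = 30
Waiting-time penalty: 30 × $280 = $8,400
Subtotal: $73,090 + $73,090 + $8,400 = $154,580
Attorney fees: 10% of $154,580 = $15,458
Total award: $154,580 + $15,458 = $170,038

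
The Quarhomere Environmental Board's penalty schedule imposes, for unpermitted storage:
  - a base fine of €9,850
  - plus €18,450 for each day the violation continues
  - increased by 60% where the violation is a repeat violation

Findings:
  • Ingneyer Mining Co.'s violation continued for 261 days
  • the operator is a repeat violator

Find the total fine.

Per-day component: 261 × €18,450 = €4,815,450
Base plus per-day: €9,850 + €4,815,450 = €4,825,300
Enhancement: 60% of €4,825,300 = €2,895,180
Enhanced fine: €4,825,300 + €2,895,180 = €7,720,480

€7,720,480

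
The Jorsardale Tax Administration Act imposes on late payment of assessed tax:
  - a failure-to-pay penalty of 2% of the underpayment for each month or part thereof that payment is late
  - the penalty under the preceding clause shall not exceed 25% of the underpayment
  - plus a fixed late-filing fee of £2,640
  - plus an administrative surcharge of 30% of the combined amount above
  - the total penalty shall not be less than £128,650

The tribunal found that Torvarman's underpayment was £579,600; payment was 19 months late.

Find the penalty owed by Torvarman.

Penalty: £191,802

Accrued rate: 2% × 19 = 38%, capped at 25% → 25%
Failure-to-pay penalty: 25% of £579,600 = £144,900
Penalty before surcharge: £144,900 + £2,640 = £147,540
Administrative surcharge: 30% of £147,540 = £44,262
Total penalty: £147,540 + £44,262 = £191,802
Minimum £128,650: £191,802 meets the minimum, no increase.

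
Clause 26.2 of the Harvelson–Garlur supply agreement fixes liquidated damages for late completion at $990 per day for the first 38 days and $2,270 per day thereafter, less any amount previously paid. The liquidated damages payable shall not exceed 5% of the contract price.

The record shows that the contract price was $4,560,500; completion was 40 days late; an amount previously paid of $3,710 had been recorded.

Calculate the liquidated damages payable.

First 38 days: 38 × $990 = $37,620
Remaining days: (40 − 38) × $2,270 = $4,540
Accrued per-day damages: $37,620 + $4,540 = $42,160
Less amount previously paid: $42,160 − $3,710 = $38,450
Cap: 5% of $4,560,500 = $228,025
Cap at $228,025: $38,450 is within the cap, no reduction.

Liquidated damages: $38,450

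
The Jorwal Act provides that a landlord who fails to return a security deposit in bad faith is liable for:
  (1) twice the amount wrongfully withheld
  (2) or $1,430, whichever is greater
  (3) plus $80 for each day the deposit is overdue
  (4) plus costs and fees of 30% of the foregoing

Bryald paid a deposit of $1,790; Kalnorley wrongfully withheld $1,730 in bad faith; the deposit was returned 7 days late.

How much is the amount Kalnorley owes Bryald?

Doubled: 2 × $1,730 = $3,460
Minimum $1,430: $3,460 meets the minimum, no increase.
Late-return penalty: 7 × $80 = $560
Damages plus late penalty: $3,460 + $560 = $4,020
Costs and fees: 30% of $4,020 = $1,206
Total recovery: $4,020 + $1,206 = $5,226

$5,226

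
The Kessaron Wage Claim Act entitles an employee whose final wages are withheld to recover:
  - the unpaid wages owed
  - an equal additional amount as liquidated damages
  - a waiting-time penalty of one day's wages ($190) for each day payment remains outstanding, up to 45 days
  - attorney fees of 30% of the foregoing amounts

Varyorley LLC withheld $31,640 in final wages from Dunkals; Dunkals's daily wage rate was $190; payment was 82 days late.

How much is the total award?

Liquidated damages (equal amount): $31,640
Penalty days: min(82, 45) = 45
Waiting-time penalty: 45 × $190 = $8,550
Subtotal: $31,640 + $31,640 + $8,550 = $71,830
Attorney fees: 30% of $71,830 = $21,549
Total award: $71,830 + $21,549 = $93,379

$93,379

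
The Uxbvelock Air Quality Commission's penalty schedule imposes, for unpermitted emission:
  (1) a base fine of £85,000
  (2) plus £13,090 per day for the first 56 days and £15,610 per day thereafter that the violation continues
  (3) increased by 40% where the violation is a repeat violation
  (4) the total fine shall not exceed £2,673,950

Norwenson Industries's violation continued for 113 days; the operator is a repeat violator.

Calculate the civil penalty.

First 56 days: 56 × £13,090 = £733,040
Remaining days: (113 − 56) × £15,610 = £889,770
Per-day component: £733,040 + £889,770 = £1,622,810
Base plus per-day: £85,000 + £1,622,810 = £1,707,810
Enhancement: 40% of £1,707,810 = £683,124
Enhanced fine: £1,707,810 + £683,124 = £2,390,934
Cap at £2,673,950: £2,390,934 is within the cap, no reduction.

£2,390,934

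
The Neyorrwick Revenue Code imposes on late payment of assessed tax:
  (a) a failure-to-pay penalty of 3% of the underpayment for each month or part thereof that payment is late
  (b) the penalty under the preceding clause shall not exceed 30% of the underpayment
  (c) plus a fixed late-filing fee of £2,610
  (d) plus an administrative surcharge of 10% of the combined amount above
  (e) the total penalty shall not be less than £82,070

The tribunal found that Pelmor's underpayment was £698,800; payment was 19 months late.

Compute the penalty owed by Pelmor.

Penalty: £233,475

Accrued rate: 3% × 19 = 57%, capped at 30% → 30%
Failure-to-pay penalty: 30% of £698,800 = £209,640
Penalty before surcharge: £209,640 + £2,610 = £212,250
Administrative surcharge: 10% of £212,250 = £21,225
Total penalty: £212,250 + £21,225 = £233,475
Minimum £82,070: £233,475 meets the minimum, no increase.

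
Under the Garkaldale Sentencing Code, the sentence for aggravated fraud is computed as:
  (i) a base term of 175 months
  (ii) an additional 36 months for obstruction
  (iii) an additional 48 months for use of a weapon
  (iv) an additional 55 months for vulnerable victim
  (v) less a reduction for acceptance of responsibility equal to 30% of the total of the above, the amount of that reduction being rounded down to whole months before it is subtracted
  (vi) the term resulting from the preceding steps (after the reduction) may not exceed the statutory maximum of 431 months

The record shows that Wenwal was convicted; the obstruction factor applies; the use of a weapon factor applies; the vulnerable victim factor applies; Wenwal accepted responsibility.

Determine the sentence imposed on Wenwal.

Obstruction enhancement: +36 months
Use of a weapon enhancement: +48 months
Vulnerable victim enhancement: +55 months
Adjusted term: 175 months + 36 months + 48 months + 55 months = 314 months
Acceptance of responsibility reduction: 30% of 314 months = 94 months (rounded down)
After reduction: 314 − 94 = 220 months
Cap at 431 months: 220 months is within the cap, no reduction.

220 months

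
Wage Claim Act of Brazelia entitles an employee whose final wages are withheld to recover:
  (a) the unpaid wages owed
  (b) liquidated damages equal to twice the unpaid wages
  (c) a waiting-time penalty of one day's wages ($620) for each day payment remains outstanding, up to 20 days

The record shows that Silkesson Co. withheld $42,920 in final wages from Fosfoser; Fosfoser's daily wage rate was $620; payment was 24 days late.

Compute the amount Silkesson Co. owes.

$141,160

Doubled: 2 × $42,920 = $85,840
Penalty days: min(24, 20) = 20
Waiting-time penalty: 20 × $620 = $12,400
Total award: $42,920 + $85,840 + $12,400 = $141,160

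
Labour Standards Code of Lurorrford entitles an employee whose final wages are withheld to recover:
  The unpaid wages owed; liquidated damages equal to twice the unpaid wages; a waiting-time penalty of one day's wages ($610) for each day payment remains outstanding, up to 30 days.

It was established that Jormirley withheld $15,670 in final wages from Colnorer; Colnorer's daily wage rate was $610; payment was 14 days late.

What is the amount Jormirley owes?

Doubled: 2 × $15,670 = $31,340
Penalty days: min(14, 30) = 14
Waiting-time penalty: 14 × $610 = $8,540
Total award: $15,670 + $31,340 + $8,540 = $55,550

$55,550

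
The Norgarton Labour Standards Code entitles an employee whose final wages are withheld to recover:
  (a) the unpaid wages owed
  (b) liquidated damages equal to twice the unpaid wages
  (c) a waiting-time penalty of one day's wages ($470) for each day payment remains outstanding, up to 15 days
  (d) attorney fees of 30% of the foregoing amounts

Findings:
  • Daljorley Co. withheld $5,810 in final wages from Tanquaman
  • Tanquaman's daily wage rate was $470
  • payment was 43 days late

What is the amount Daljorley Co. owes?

Doubled: 2 × $5,810 = $11,620
Penalty days: min(43, 15) = 15
Waiting-time penalty: 15 × $470 = $7,050
Subtotal: $5,810 + $11,620 + $7,050 = $24,480
Attorney fees: 30% of $24,480 = $7,344
Total award: $24,480 + $7,344 = $31,824

$31,824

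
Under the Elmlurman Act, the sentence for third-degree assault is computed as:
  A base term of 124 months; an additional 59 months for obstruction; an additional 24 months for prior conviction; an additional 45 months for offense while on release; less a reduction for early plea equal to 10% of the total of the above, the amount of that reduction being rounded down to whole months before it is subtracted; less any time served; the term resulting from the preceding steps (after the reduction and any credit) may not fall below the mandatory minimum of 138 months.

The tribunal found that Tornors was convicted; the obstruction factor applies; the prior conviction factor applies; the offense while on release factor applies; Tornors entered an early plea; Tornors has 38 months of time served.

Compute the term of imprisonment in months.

Obstruction enhancement: +59 months
Prior conviction enhancement: +24 months
Offense while on release enhancement: +45 months
Adjusted term: 124 months + 59 months + 24 months + 45 months = 252 months
Early plea reduction: 10% of 252 months = 25 months (rounded down)
After reduction: 252 − 25 = 227 months
Less time served: 227 months − 38 months = 189 months
Minimum 138 months: 189 months meets the minimum, no increase.

189 months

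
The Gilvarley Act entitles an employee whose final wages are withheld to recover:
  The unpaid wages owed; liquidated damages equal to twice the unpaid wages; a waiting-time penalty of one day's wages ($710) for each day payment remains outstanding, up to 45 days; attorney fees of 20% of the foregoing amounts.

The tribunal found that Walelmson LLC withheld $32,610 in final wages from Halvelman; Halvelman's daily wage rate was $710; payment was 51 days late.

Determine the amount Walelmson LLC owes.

Doubled: 2 × $32,610 = $65,220
Penalty days: min(51, 45) = 45
Waiting-time penalty: 45 × $710 = $31,950
Subtotal: $32,610 + $65,220 + $31,950 = $129,780
Attorney fees: 20% of $129,780 = $25,956
Total award: $129,780 + $25,956 = $155,736

Total award: $155,736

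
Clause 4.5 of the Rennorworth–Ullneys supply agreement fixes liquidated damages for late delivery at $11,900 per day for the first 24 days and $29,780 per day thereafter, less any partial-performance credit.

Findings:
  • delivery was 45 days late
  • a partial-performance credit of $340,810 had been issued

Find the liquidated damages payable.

First 24 days: 24 × $11,900 = $285,600
Remaining days: (45 − 24) × $29,780 = $625,380
Accrued per-day damages: $285,600 + $625,380 = $910,980
Less partial-performance credit: $910,980 − $340,810 = $570,170

Liquidated damages: $570,170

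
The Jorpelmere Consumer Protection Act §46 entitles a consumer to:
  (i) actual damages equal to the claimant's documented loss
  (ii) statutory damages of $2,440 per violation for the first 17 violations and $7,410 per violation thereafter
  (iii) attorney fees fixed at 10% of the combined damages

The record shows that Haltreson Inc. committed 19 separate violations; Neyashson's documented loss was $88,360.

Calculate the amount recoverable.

First 17 violations: 17 × $2,440 = $41,480
Remaining violations: (19 − 17) × $7,410 = $14,820
Statutory damages: $41,480 + $14,820 = $56,300
Combined damages: $88,360 + $56,300 = $144,660
Attorney fees: 10% of $144,660 = $14,466
Total recovery: $144,660 + $14,466 = $159,126

$159,126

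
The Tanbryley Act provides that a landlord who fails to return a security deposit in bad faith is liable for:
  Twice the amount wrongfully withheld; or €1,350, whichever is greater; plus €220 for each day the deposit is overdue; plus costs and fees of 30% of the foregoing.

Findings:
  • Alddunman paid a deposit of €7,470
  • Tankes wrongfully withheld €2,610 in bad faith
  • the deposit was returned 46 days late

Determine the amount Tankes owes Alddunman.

€19,942

Doubled: 2 × €2,610 = €5,220
Minimum €1,350: €5,220 meets the minimum, no increase.
Late-return penalty: 46 × €220 = €10,120
Damages plus late penalty: €5,220 + €10,120 = €15,340
Costs and fees: 30% of €15,340 = €4,602
Total recovery: €15,340 + €4,602 = €19,942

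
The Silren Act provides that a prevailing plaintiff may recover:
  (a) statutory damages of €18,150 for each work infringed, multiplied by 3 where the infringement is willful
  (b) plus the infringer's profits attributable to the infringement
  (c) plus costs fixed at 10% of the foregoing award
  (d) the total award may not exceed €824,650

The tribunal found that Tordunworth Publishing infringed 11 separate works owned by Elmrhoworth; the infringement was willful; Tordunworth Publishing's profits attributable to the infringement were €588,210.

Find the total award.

€824,650

Statutory damages: 11 × €18,150 = €199,650
Trebled: 3 × €199,650 = €598,950
Combined award: €598,950 + €588,210 = €1,187,160
Costs: 10% of €1,187,160 = €118,716
Award plus costs: €1,187,160 + €118,716 = €1,305,876
Cap at €824,650: €1,305,876 exceeds the cap → €824,650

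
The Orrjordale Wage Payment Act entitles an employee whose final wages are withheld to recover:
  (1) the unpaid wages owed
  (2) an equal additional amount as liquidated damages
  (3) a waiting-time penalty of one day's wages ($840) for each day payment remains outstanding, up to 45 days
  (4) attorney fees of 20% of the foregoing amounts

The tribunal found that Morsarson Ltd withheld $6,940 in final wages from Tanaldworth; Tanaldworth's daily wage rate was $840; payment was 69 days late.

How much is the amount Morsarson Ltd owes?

$62,016

Liquidated damages (equal amount): $6,940
Penalty days: min(69, 45) = 45
Waiting-time penalty: 45 × $840 = $37,800
Subtotal: $6,940 + $6,940 + $37,800 = $51,680
Attorney fees: 20% of $51,680 = $10,336
Total award: $51,680 + $10,336 = $62,016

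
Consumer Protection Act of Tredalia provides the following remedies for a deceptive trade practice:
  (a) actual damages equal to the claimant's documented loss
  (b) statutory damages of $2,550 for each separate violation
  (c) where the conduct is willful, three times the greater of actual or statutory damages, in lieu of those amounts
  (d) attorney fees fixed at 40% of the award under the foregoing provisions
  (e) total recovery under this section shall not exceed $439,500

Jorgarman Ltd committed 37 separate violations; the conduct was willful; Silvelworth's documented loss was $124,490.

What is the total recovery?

Statutory damages: 37 × $2,550 = $94,350
Greater of actual damages ($124,490) or statutory damages ($94,350): $124,490
Trebled: 3 × $124,490 = $373,470
Attorney fees: 40% of $373,470 = $149,388
Total before cap: $373,470 + $149,388 = $522,858
Cap at $439,500: $522,858 exceeds the cap → $439,500

$439,500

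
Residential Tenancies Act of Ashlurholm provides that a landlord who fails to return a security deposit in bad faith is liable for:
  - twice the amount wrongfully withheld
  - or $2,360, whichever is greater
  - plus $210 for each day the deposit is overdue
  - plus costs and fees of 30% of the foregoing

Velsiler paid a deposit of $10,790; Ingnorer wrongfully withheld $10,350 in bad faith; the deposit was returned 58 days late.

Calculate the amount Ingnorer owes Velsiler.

$42,744

Doubled: 2 × $10,350 = $20,700
Minimum $2,360: $20,700 meets the minimum, no increase.
Late-return penalty: 58 × $210 = $12,180
Damages plus late penalty: $20,700 + $12,180 = $32,880
Costs and fees: 30% of $32,880 = $9,864
Total recovery: $32,880 + $9,864 = $42,744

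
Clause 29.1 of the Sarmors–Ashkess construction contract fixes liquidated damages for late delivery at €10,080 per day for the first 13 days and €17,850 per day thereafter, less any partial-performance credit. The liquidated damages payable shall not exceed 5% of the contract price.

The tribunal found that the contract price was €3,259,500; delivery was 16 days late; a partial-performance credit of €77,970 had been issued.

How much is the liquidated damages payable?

First 13 days: 13 × €10,080 = €131,040
Remaining days: (16 − 13) × €17,850 = €53,550
Accrued per-day damages: €131,040 + €53,550 = €184,590
Less partial-performance credit: €184,590 − €77,970 = €106,620
Cap: 5% of €3,259,500 = €162,975
Cap at €162,975: €106,620 is within the cap, no reduction.

€106,620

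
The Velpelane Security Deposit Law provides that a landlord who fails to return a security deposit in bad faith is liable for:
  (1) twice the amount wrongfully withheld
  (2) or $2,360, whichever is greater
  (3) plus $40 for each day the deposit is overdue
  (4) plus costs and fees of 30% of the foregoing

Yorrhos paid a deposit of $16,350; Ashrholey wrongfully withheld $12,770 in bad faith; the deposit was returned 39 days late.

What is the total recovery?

Doubled: 2 × $12,770 = $25,540
Minimum $2,360: $25,540 meets the minimum, no increase.
Late-return penalty: 39 × $40 = $1,560
Damages plus late penalty: $25,540 + $1,560 = $27,100
Costs and fees: 30% of $27,100 = $8,130
Total recovery: $27,100 + $8,130 = $35,230

Recovery: $35,230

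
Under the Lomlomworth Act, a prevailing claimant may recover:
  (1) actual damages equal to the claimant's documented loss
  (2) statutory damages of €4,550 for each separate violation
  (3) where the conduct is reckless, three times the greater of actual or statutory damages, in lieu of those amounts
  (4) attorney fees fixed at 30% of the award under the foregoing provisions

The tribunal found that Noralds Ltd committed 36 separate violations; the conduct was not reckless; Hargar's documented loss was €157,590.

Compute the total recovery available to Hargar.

€417,807

Statutory damages: 36 × €4,550 = €163,800
Conduct not reckless: the in-lieu enhancement does not apply.
Actual plus statutory damages: €157,590 + €163,800 = €321,390
Attorney fees: 30% of €321,390 = €96,417
Total recovery: €321,390 + €96,417 = €417,807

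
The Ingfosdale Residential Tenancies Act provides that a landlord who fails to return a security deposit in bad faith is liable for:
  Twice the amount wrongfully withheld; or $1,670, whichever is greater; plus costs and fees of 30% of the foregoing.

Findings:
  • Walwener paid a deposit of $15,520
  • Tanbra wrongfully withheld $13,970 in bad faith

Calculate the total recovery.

Doubled: 2 × $13,970 = $27,940
Minimum $1,670: $27,940 meets the minimum, no increase.
Costs and fees: 30% of $27,940 = $8,382
Total recovery: $27,940 + $8,382 = $36,322

$36,322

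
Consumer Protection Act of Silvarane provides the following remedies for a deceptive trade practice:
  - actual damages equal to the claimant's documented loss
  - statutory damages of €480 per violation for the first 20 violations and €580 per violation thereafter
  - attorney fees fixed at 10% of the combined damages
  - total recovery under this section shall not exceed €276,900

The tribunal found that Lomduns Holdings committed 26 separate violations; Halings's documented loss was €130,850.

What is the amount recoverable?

First 20 violations: 20 × €480 = €9,600
Remaining violations: (26 − 20) × €580 = €3,480
Statutory damages: €9,600 + €3,480 = €13,080
Combined damages: €130,850 + €13,080 = €143,930
Attorney fees: 10% of €143,930 = €14,393
Total before cap: €143,930 + €14,393 = €158,323
Cap at €276,900: €158,323 is within the cap, no reduction.

€158,323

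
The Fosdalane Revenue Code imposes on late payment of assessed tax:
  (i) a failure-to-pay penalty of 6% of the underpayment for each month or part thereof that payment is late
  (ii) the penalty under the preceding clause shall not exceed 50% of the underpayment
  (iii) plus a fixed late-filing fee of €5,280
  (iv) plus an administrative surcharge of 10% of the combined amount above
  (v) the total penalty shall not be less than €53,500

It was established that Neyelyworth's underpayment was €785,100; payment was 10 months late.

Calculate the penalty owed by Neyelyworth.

Accrued rate: 6% × 10 = 60%, capped at 50% → 50%
Failure-to-pay penalty: 50% of €785,100 = €392,550
Penalty before surcharge: €392,550 + €5,280 = €397,830
Administrative surcharge: 10% of €397,830 = €39,783
Total penalty: €397,830 + €39,783 = €437,613
Minimum €53,500: €437,613 meets the minimum, no increase.

Penalty: €437,613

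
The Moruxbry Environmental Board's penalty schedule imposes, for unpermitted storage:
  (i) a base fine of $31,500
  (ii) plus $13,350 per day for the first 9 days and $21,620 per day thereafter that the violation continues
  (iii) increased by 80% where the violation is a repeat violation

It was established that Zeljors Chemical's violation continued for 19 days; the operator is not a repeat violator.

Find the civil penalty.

$367,850

First 9 days: 9 × $13,350 = $120,150
Remaining days: (19 − 9) × $21,620 = $216,200
Per-day component: $120,150 + $216,200 = $336,350
Base plus per-day: $31,500 + $336,350 = $367,850
The operator is not a repeat violator: no 80% increase.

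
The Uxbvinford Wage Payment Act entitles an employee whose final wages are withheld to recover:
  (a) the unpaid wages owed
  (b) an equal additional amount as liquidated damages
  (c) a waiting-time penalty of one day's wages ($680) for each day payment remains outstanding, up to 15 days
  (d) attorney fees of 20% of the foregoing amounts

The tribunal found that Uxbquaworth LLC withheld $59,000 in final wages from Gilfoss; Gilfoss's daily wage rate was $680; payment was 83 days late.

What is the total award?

$153,840

Liquidated damages (equal amount): $59,000
Penalty days: min(83, 15) = 15
Waiting-time penalty: 15 × $680 = $10,200
Subtotal: $59,000 + $59,000 + $10,200 = $128,200
Attorney fees: 20% of $128,200 = $25,640
Total award: $128,200 + $25,640 = $153,840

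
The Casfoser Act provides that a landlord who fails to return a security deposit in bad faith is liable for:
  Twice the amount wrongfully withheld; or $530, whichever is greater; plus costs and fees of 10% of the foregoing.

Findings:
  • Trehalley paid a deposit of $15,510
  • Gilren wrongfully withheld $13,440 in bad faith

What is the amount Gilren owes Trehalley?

Doubled: 2 × $13,440 = $26,880
Minimum $530: $26,880 meets the minimum, no increase.
Costs and fees: 10% of $26,880 = $2,688
Total recovery: $26,880 + $2,688 = $29,568

$29,568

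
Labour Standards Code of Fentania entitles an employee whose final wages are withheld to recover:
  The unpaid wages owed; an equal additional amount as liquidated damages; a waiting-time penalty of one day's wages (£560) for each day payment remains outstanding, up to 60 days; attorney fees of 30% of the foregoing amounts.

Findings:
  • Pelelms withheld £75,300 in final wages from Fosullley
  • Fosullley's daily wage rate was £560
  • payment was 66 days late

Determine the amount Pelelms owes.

£239,460

Liquidated damages (equal amount): £75,300
Penalty days: min(66, 60) = 60
Waiting-time penalty: 60 × £560 = £33,600
Subtotal: £75,300 + £75,300 + £33,600 = £184,200
Attorney fees: 30% of £184,200 = £55,260
Total award: £184,200 + £55,260 = £239,460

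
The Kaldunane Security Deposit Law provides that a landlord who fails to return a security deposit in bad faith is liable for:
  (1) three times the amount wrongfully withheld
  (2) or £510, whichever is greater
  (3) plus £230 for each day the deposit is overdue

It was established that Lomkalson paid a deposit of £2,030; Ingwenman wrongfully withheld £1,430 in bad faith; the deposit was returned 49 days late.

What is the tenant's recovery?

Trebled: 3 × £1,430 = £4,290
Minimum £510: £4,290 meets the minimum, no increase.
Late-return penalty: 49 × £230 = £11,270
Damages plus late penalty: £4,290 + £11,270 = £15,560

Recovery: £15,560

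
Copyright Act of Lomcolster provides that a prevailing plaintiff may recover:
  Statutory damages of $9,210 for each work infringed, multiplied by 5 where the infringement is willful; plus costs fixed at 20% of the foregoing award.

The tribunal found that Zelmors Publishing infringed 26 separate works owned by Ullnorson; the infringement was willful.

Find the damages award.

$1,436,760

Statutory damages: 26 × $9,210 = $239,460
Multiplied by 5: 5 × $239,460 = $1,197,300
Costs: 20% of $1,197,300 = $239,460
Award plus costs: $1,197,300 + $239,460 = $1,436,760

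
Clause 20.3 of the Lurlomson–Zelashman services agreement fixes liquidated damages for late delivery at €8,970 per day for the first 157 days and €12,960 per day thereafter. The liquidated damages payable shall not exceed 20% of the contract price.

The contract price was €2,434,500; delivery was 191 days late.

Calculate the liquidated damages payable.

€486,900

First 157 days: 157 × €8,970 = €1,408,290
Remaining days: (191 − 157) × €12,960 = €440,640
Accrued per-day damages: €1,408,290 + €440,640 = €1,848,930
Cap: 20% of €2,434,500 = €486,900
Cap at €486,900: €1,848,930 exceeds the cap → €486,900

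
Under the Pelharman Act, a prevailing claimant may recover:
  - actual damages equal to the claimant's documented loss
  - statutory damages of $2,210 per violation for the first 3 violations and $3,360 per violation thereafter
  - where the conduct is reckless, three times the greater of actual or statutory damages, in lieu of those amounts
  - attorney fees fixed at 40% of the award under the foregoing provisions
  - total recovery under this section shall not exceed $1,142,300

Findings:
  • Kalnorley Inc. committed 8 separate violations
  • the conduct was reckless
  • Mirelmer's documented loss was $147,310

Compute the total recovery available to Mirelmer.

First 3 violations: 3 × $2,210 = $6,630
Remaining violations: (8 − 3) × $3,360 = $16,800
Statutory damages: $6,630 + $16,800 = $23,430
Greater of actual damages ($147,310) or statutory damages ($23,430): $147,310
Trebled: 3 × $147,310 = $441,930
Attorney fees: 40% of $441,930 = $176,772
Total before cap: $441,930 + $176,772 = $618,702
Cap at $1,142,300: $618,702 is within the cap, no reduction.

$618,702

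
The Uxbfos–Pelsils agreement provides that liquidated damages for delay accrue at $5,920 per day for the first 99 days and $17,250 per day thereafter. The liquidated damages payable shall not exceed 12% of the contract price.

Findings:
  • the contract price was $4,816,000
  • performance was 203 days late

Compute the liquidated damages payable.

$577,920

First 99 days: 99 × $5,920 = $586,080
Remaining days: (203 − 99) × $17,250 = $1,794,000
Accrued per-day damages: $586,080 + $1,794,000 = $2,380,080
Cap: 12% of $4,816,000 = $577,920
Cap at $577,920: $2,380,080 exceeds the cap → $577,920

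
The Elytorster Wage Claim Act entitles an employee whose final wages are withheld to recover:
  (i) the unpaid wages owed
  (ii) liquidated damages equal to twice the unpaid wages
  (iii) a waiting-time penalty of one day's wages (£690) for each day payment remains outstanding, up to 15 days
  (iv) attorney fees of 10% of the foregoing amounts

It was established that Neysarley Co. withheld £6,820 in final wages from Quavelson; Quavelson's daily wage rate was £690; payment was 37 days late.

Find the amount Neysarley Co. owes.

£33,891

Doubled: 2 × £6,820 = £13,640
Penalty days: min(37, 15) = 15
Waiting-time penalty: 15 × £690 = £10,350
Subtotal: £6,820 + £13,640 + £10,350 = £30,810
Attorney fees: 10% of £30,810 = £3,081
Total award: £30,810 + £3,081 = £33,891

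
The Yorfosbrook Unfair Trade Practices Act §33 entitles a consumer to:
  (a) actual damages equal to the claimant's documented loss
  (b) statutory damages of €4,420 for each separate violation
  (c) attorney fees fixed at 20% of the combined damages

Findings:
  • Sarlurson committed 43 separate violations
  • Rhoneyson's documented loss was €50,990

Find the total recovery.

Statutory damages: 43 × €4,420 = €190,060
Combined damages: €50,990 + €190,060 = €241,050
Attorney fees: 20% of €241,050 = €48,210
Total recovery: €241,050 + €48,210 = €289,260

€289,260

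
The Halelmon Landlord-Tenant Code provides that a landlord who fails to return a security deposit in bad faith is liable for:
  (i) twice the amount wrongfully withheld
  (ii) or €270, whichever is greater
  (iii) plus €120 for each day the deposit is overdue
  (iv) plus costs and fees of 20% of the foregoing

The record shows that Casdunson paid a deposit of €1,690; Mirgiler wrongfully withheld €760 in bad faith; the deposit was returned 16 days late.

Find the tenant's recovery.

€4,128

Doubled: 2 × €760 = €1,520
Minimum €270: €1,520 meets the minimum, no increase.
Late-return penalty: 16 × €120 = €1,920
Damages plus late penalty: €1,520 + €1,920 = €3,440
Costs and fees: 20% of €3,440 = €688
Total recovery: €3,440 + €688 = €4,128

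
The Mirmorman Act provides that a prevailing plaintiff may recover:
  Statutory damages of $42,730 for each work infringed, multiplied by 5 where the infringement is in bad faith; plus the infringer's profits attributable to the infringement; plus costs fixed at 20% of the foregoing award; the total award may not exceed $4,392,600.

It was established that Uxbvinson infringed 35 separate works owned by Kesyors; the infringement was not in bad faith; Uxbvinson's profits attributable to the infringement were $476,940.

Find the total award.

$2,366,988

Statutory damages: 35 × $42,730 = $1,495,550
Infringement not in bad faith: no ×5 enhancement.
Combined award: $1,495,550 + $476,940 = $1,972,490
Costs: 20% of $1,972,490 = $394,498
Award plus costs: $1,972,490 + $394,498 = $2,366,988
Cap at $4,392,600: $2,366,988 is within the cap, no reduction.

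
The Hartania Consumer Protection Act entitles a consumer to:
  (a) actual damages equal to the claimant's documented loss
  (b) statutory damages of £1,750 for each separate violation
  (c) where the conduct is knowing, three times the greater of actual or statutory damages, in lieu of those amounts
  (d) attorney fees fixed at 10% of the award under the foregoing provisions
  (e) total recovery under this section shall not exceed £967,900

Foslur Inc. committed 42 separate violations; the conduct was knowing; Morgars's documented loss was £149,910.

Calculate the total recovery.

£494,703

Statutory damages: 42 × £1,750 = £73,500
Greater of actual damages (£149,910) or statutory damages (£73,500): £149,910
Trebled: 3 × £149,910 = £449,730
Attorney fees: 10% of £449,730 = £44,973
Total before cap: £449,730 + £44,973 = £494,703
Cap at £967,900: £494,703 is within the cap, no reduction.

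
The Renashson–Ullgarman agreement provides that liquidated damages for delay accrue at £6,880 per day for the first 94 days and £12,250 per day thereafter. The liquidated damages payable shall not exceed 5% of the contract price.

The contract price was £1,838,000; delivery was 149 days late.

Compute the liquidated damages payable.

First 94 days: 94 × £6,880 = £646,720
Remaining days: (149 − 94) × £12,250 = £673,750
Accrued per-day damages: £646,720 + £673,750 = £1,320,470
Cap: 5% of £1,838,000 = £91,900
Cap at £91,900: £1,320,470 exceeds the cap → £91,900

£91,900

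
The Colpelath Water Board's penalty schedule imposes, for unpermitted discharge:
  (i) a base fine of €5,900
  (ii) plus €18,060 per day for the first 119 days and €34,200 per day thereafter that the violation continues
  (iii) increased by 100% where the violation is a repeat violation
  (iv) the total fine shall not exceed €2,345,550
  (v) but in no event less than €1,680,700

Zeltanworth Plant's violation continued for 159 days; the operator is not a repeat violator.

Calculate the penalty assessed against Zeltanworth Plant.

First 119 days: 119 × €18,060 = €2,149,140
Remaining days: (159 − 119) × €34,200 = €1,368,000
Per-day component: €2,149,140 + €1,368,000 = €3,517,140
Base plus per-day: €5,900 + €3,517,140 = €3,523,040
The operator is not a repeat violator: no 100% increase.
Cap at €2,345,550: €3,523,040 exceeds the cap → €2,345,550
Minimum €1,680,700: €2,345,550 meets the minimum, no increase.

€2,345,550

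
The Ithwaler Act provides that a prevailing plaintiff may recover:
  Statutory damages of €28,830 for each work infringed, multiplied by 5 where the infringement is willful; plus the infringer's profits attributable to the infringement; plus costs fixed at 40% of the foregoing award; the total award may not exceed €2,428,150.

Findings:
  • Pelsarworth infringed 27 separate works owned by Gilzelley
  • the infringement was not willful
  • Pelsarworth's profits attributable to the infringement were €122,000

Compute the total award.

Statutory damages: 27 × €28,830 = €778,410
Infringement not willful: no ×5 enhancement.
Combined award: €778,410 + €122,000 = €900,410
Costs: 40% of €900,410 = €360,164
Award plus costs: €900,410 + €360,164 = €1,260,574
Cap at €2,428,150: €1,260,574 is within the cap, no reduction.

€1,260,574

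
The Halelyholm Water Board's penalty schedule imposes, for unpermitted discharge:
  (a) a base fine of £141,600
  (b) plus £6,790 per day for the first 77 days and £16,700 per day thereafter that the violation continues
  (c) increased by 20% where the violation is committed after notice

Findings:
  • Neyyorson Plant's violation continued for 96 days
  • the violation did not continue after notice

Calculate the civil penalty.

£981,730

First 77 days: 77 × £6,790 = £522,830
Remaining days: (96 − 77) × £16,700 = £317,300
Per-day component: £522,830 + £317,300 = £840,130
Base plus per-day: £141,600 + £840,130 = £981,730
The violation did not continue after notice: no 20% increase.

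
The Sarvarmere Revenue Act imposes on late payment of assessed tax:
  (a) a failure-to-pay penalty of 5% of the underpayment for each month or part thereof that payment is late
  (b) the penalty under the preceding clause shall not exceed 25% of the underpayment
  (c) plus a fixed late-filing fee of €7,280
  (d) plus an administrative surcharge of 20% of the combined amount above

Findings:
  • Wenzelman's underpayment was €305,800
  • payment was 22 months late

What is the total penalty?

Accrued rate: 5% × 22 = 110%, capped at 25% → 25%
Failure-to-pay penalty: 25% of €305,800 = €76,450
Penalty before surcharge: €76,450 + €7,280 = €83,730
Administrative surcharge: 20% of €83,730 = €16,746
Total penalty: €83,730 + €16,746 = €100,476

€100,476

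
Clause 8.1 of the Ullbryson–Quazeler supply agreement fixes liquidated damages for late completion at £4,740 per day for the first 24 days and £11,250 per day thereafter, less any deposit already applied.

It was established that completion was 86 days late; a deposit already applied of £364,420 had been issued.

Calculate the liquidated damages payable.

£446,840

First 24 days: 24 × £4,740 = £113,760
Remaining days: (86 − 24) × £11,250 = £697,500
Accrued per-day damages: £113,760 + £697,500 = £811,260
Less deposit already applied: £811,260 − £364,420 = £446,840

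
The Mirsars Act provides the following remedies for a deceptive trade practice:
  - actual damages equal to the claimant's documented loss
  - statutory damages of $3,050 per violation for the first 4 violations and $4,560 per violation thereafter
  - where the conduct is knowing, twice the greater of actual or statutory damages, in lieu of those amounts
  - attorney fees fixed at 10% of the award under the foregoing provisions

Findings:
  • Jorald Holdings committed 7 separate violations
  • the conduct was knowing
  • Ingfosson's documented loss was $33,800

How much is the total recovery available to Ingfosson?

First 4 violations: 4 × $3,050 = $12,200
Remaining violations: (7 − 4) × $4,560 = $13,680
Statutory damages: $12,200 + $13,680 = $25,880
Greater of actual damages ($33,800) or statutory damages ($25,880): $33,800
Doubled: 2 × $33,800 = $67,600
Attorney fees: 10% of $67,600 = $6,760
Total recovery: $67,600 + $6,760 = $74,360

$74,360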